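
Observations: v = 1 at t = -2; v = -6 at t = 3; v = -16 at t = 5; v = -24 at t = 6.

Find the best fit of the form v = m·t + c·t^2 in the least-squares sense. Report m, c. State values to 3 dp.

m = -0.981, c = -0.476

Entries of AᵀA: Σt·t = 74, Σt·t^2 = 360, Σt^2·t^2 = 2018.
For Aᵀv: Σt·v = -244, Σt^2·v = -1314.
AᵀA·[m, c]ᵀ = Aᵀv becomes [[74, 360]; [360, 2018]]·[m, c]ᵀ = [-244, -1314]ᵀ.
Determinant 74·2018 − 360² = 19732.
m = ((-244)·2018 − 360·(-1314))/19732 = -4838/4933; c = (74·(-1314) − 360·(-244))/19732 = -2349/4933.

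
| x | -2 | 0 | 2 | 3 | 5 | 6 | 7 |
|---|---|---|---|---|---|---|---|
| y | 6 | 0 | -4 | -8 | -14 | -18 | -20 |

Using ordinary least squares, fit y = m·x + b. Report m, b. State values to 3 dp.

m = -2.938, b = 0.527

Normal-equation sums: Σx·x = 127, Σx = 21, Σ1 = 7.
Moment sums: Σx·y = -362, Σy = -58.
MᵀM·[m, b]ᵀ = Mᵀy becomes [[127, 21]; [21, 7]]·[m, b]ᵀ = [-362, -58]ᵀ.
Δ = 127·7 − 21² = 448.
m = ((-362)·7 − 21·(-58))/448 = -47/16; b = (127·(-58) − 21·(-362))/448 = 59/112.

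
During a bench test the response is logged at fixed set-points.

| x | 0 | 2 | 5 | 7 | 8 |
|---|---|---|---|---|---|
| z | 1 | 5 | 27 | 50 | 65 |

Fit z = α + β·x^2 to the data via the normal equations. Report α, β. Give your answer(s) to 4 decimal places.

α = 1.2311, β = 0.9989

The normal system MᵀM·[α, β]ᵀ = Mᵀz is [[5, 142]; [142, 7138]]·[α, β]ᵀ = [148, 7305]ᵀ.
Eliminating β: 7138·(row 1) − 142·(row 2) gives 15526·α = 7138·148 − 142·7305 = 19114, so α = 9557/7763.
Then β = (7305 − 142·(9557/7763))/7138 = 15509/15526.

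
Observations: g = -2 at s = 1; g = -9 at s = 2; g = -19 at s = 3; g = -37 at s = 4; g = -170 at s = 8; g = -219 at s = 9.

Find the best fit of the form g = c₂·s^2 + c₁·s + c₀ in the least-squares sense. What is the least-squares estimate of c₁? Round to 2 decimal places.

The normal equations are: 11011·c₂ + 1341·c₁ + 175·c₀ = -29420;  1341·c₂ + 175·c₁ + 27·c₀ = -3556;  175·c₂ + 27·c₁ + 6·c₀ = -456.
Inverting the 3×3 Gram matrix, [c₂, c₁, c₀]ᵀ = [-22467/7240, 28907/7240, -12517/3620]ᵀ.

c₁ = 3.99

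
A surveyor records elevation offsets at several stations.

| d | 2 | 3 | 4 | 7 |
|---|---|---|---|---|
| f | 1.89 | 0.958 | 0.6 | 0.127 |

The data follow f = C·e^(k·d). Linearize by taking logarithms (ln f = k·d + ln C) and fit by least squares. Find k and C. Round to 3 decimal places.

Linearized form: ln f = k·d + ln C. From the 4 transformed points,
Sums: Σd = 16.0000, Σ(d)² = 78.0000, Σln f = -1.9807, Σd·ln f = -15.3438.
Normal system: [[78.0000, 16.0000]; [16.0000, 4]]·[k, ln C]ᵀ = [-15.3438, -1.9807]ᵀ.
Slope k = (n·Σd·ln f − Σd·Σln f)/(n·Σ(d)² − (Σd)²) = (4·-15.3438 − 16.0000·-1.9807)/56.0000 = -0.53007; ln C = (Σln f − k·Σd)/n = 1.62509, so C = exp(1.62509) = 5.07888.

k = -0.530, C = 5.079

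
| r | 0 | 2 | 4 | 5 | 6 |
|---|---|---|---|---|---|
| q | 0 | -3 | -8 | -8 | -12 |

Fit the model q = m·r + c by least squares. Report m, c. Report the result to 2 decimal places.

m = -1.92, c = 0.34

Entries of MᵀM: Σr·r = 81, Σr = 17, Σ1 = 5.
And Σr·q = -150, Σq = -31.
MᵀM·[m, c]ᵀ = Mᵀq becomes [[81, 17]; [17, 5]]·[m, c]ᵀ = [-150, -31]ᵀ.
Determinant 81·5 − 17² = 116.
m = ((-150)·5 − 17·(-31))/116 = -223/116; c = (81·(-31) − 17·(-150))/116 = 39/116.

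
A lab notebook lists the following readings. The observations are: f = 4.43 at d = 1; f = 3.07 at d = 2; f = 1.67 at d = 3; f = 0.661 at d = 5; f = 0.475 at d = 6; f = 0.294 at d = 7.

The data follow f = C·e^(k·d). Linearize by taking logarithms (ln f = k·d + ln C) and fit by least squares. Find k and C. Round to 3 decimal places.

With ln fᵢ as the transformed response and dᵢ as the regressor:
Sums: Σd = 24.0000, Σ(d)² = 124.0000, Σln f = 0.7403, Σd·ln f = -9.8357.
Normal system: [[124.0000, 24.0000]; [24.0000, 6]]·[k, ln C]ᵀ = [-9.8357, 0.7403]ᵀ.
Slope k = (n·Σd·ln f − Σd·Σln f)/(n·Σ(d)² − (Σd)²) = (6·-9.8357 − 24.0000·0.7403)/168.0000 = -0.45703; ln C = (Σln f − k·Σd)/n = 1.95149, so C = exp(1.95149) = 7.03919.

k = -0.457, C = 7.039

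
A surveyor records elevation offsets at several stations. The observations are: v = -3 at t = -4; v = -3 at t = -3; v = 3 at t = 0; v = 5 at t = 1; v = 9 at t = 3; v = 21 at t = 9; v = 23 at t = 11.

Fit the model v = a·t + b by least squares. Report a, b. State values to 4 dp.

With design matrix A, AᵀA = [[237, 17]; [17, 7]] and Aᵀv = [495, 55]ᵀ.
Determinant 237·7 − 17² = 1370.
a = (495·7 − 17·55)/1370 = 253/137; b = (237·55 − 17·495)/1370 = 462/137.

a = 1.8467, b = 3.3723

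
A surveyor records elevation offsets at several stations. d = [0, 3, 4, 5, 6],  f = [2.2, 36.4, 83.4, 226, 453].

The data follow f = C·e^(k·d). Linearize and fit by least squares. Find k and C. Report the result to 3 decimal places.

k = 0.898, C = 2.305

Taking logs, ln f = k·d + ln C, so regress ln f on d.
Σd = 18.0000, Σ(d)² = 86.0000, Σln f = 20.3431, Σd·ln f = 92.2763.
Equations: 86.0000·k + 18.0000·ln C = 92.2763;  18.0000·k + 5·ln C = 20.3431.
Δ = 86.0000·5 − (18.0000)² = 106.0000; k = (92.2763·5 − 18.0000·20.3431)/106.0000 = 0.89817, ln C = (86.0000·20.3431 − 18.0000·92.2763)/106.0000 = 0.83522, so C = exp(0.83522) = 2.30531.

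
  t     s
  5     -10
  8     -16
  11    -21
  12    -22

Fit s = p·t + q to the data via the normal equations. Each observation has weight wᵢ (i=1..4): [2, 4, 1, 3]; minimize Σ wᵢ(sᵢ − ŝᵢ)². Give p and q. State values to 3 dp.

Compute the Gram sums: Σwᵢ·t·t = 859, Σwᵢ·t = 89, Σwᵢ·1 = 10.
For MᵀWs: Σwᵢ·t·s = -1635, Σwᵢ·s = -171.
Determinant 859·10 − 89² = 669.
p = ((-1635)·10 − 89·(-171))/669 = -377/223; q = (859·(-171) − 89·(-1635))/669 = -458/223.

p = -1.691, q = -2.054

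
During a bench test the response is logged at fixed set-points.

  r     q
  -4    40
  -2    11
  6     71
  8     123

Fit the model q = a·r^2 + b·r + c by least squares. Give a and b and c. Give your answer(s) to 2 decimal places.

Setting ∂/∂a … = 0 gives: 5664·a + 656·b + 120·c = 11112;  656·a + 120·b + 8·c = 1228;  120·a + 8·b + 4·c = 245.
Row-reducing yields a = 81/40, b = -261/260, c = 163/65.

a = 2.03, b = -1.00, c = 2.51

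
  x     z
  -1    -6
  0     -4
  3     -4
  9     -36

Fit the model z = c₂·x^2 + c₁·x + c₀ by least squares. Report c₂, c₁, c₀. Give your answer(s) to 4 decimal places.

The normal equations are: 6643·c₂ + 755·c₁ + 91·c₀ = -2958;  755·c₂ + 91·c₁ + 11·c₀ = -330;  91·c₂ + 11·c₁ + 4·c₀ = -50.
(Σx^2·x^2 = 6643, Σx^2·x = 755, Σx^2 = 91, Σx·x = 91, Σx = 11, Σ1 = 4, Σx^2·z = -2958, Σx·z = -330, Σz = -50.)
Solving the 3×3 system (Gaussian elimination) gives c₂ = -4477/7674, c₁ = 12881/7674, c₀ = -4916/1279.

c₂ = -0.5834, c₁ = 1.6785, c₀ = -3.8436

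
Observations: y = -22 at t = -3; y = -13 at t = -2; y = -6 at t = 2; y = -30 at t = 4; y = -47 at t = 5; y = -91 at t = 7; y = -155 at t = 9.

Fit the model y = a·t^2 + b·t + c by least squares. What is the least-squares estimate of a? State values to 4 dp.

a = -2.0143

The normal equations are: 9956·a + 1234·b + 188·c = -18943;  1234·a + 188·b + 22·c = -2307;  188·a + 22·b + 7·c = -364.
(Σt^2·t^2 = 9956, Σt^2·t = 1234, Σt^2 = 188, Σt·t = 188, Σt = 22, Σ1 = 7, Σt^2·y = -18943, Σt·y = -2307, Σy = -364.)
Inverting the 3×3 Gram matrix, [a, b, c]ᵀ = [-70327/34914, 38915/34914, -8175/5819]ᵀ.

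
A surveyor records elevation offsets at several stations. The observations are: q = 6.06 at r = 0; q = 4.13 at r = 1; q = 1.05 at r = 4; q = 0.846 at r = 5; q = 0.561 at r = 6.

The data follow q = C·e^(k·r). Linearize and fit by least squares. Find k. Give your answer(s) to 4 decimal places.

k = -0.4017

Let Y = ln q. Fitting Y = k·r + ln C by least squares:
Σr = 16.0000, Σ(r)² = 78.0000, Σln q = 2.5235, Σr·ln q = -2.6909.
Equations: 78.0000·k + 16.0000·ln C = -2.6909;  16.0000·k + 5·ln C = 2.5235.
Solving (det = 134.0000): k = -0.40172, ln C = 1.79021.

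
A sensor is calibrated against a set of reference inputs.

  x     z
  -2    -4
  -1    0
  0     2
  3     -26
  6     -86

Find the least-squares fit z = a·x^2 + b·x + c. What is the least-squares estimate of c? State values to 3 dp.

c = 0.218

Normal-equation sums: Σx^2·x^2 = 1394, Σx^2·x = 234, Σx^2 = 50, Σx·x = 50, Σx = 6, Σ1 = 5.
Moment sums: Σx^2·z = -3346, Σx·z = -586, Σz = -114.
Inverting the 3×3 Gram matrix, [a, b, c]ᵀ = [-635/312, -231/104, 17/78]ᵀ.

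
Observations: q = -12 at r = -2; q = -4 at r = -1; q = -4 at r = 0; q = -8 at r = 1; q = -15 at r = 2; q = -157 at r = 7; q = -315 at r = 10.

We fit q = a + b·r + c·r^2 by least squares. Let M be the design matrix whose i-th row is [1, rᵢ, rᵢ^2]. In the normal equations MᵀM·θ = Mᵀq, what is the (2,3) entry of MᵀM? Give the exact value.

Row 2 ↔ basis r, column 3 ↔ basis r^2, so (MᵀM)_{2,3} = Σᵢ (r)·(r^2) = (-2)·(4) + (-1)·(1) + (0)·(0) + (1)·(1) + (2)·(4) + (7)·(49) + (10)·(100) = 1343.

1343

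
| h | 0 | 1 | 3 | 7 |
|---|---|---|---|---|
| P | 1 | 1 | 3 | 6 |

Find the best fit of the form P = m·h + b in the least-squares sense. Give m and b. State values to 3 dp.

m = 0.757, b = 0.670

Forming MᵀM = [[59, 11]; [11, 4]] and MᵀP = [52, 11]ᵀ gives MᵀM·[m, b]ᵀ = MᵀP.
det = 59·4 − 11² = 115.
m = (52·4 − 11·11)/115 = 87/115; b = (59·11 − 11·52)/115 = 77/115.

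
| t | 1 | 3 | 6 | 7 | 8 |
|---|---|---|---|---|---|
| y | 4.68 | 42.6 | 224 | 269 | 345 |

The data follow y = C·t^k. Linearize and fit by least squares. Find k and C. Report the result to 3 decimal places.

k = 2.102, C = 4.581

Linearized form: ln y = k·ln t + ln C. From the 5 transformed points,
AᵀA = [[12.5280, 6.9157]; [6.9157, 5]], rhs = [36.8563, 22.1451]ᵀ  (here Σln t = 6.9157, Σ(ln t)² = 12.5280, Σln y = 22.1451, Σln t·ln y = 36.8563).
Δ = 12.5280·5 − (6.9157)² = 14.8127; k = (36.8563·5 − 6.9157·22.1451)/14.8127 = 2.10174, ln C = (12.5280·22.1451 − 6.9157·36.8563)/14.8127 = 1.52200, so C = exp(1.52200) = 4.58139.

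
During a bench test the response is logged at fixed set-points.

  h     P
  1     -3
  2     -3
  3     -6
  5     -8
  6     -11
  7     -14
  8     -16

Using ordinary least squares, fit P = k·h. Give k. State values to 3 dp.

Entries of MᵀM: Σh·h = 188.
Right-hand side: Σh·P = -359.
MᵀM·[k]ᵀ = MᵀP becomes [[188]]·[k]ᵀ = [-359]ᵀ.
k = (-359)/188 = -1.90957.

k = -1.910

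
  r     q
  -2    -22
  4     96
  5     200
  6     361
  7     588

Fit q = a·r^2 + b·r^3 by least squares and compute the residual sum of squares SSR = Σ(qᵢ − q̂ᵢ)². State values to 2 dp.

Entries of XᵀX: Σr^2·r^2 = 4594, Σr^2·r^3 = 28700, Σr^3·r^3 = 184090.
Moment sums: Σr^2·q = 48256, Σr^3·q = 310980.
So XᵀX·[a, b]ᵀ = Xᵀq: [[4594, 28700]; [28700, 184090]]·[a, b]ᵀ = [48256, 310980]ᵀ.
Eliminating b: 184090·(row 1) − 28700·(row 2) gives 22019460·a = 184090·48256 − 28700·310980 = -41678960, so a = -50828/26853.
Then b = (310980 − 28700·(-50828/26853))/184090 = 2184746/1100973.
Residuals: 1592354/1100973, -787168/1100973, -266650/366991, 189415/366991, 117698/1100973; SSR = 3752953/1100973.

SSR = 3.41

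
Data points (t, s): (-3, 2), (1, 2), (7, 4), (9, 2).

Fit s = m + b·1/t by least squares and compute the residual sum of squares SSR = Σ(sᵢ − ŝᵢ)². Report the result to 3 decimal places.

SSR = 2.967

Forming MᵀM = [[4, 58/63]; [58/63, 4540/3969]] and Mᵀs = [10, 134/63]ᵀ gives MᵀM·[m, b]ᵀ = Mᵀs.
Determinant 4·(4540/3969) − (58/63)² = 548/147.
m = (10·(4540/3969) − (58/63)·(134/63))/(548/147) = 9407/3699; b = (4·(134/63) − (58/63)·10)/(548/147) = -77/411.
Residuals: -2240/3699, -1316/3699, 5488/3699, -644/1233; SSR = 10976/3699.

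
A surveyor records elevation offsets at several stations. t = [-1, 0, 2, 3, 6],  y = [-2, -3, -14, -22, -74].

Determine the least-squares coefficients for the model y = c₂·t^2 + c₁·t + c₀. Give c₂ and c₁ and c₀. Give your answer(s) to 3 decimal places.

Sums needed: Σt^2·t^2 = 1394, Σt^2·t = 250, Σt^2 = 50, Σt·t = 50, Σt = 10, Σ1 = 5.
And Σt^2·y = -2920, Σt·y = -536, Σy = -115.
AᵀA·[c₂, c₁, c₀]ᵀ = Aᵀy becomes [[1394, 250, 50]; [250, 50, 10]; [50, 10, 5]]·[c₂, c₁, c₀]ᵀ = [-2920, -536, -115]ᵀ.
Inverting the 3×3 Gram matrix, [c₂, c₁, c₀]ᵀ = [-5/3, -28/15, -13/5]ᵀ.

c₂ = -1.667, c₁ = -1.867, c₀ = -2.600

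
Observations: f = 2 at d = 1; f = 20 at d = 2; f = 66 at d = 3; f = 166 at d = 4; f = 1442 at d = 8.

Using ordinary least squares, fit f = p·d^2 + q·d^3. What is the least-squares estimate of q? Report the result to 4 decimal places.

q = 3.0282

Setting ∂/∂p … = 0 gives: 4450·p + 34068·q = 95620;  34068·p + 267034·q = 750872.
det = 4450·267034 − 34068² = 27672676.
p = (95620·267034 − 34068·750872)/27672676 = -11729054/6918169; q = (4450·750872 − 34068·95620)/27672676 = 20949560/6918169.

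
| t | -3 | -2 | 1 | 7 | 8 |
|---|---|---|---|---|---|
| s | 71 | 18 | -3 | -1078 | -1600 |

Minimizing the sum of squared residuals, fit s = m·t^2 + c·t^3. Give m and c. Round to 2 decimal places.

m = -1.10, c = -2.99

With design matrix A, AᵀA = [[6595, 49301]; [49301, 380587]] and Aᵀs = [-154514, -1191018]ᵀ.
det = 6595·380587 − 49301² = 79382664.
m = ((-154514)·380587 − 49301·(-1191018))/79382664 = -21910325/19845666; c = (6595·(-1191018) − 49301·(-154514))/79382664 = -59267249/19845666.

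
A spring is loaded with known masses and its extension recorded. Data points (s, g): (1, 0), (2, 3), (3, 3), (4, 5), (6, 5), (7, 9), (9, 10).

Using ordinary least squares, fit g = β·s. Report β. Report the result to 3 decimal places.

β = 1.112

Sums needed: Σs·s = 196.
Moment sums: Σs·g = 218.
So AᵀA·[β]ᵀ = Aᵀg: [[196]]·[β]ᵀ = [218]ᵀ.
β = 218/196 = 1.11224.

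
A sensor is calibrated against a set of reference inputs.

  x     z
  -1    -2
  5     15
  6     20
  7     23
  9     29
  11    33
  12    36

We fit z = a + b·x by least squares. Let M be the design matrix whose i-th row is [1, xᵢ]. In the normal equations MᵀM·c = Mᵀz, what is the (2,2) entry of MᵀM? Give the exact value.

Row 2 ↔ basis x, column 2 ↔ basis x, so (MᵀM)_{2,2} = Σᵢ (x)·(x) = (-1)·(-1) + (5)·(5) + (6)·(6) + (7)·(7) + (9)·(9) + (11)·(11) + (12)·(12) = 457.

457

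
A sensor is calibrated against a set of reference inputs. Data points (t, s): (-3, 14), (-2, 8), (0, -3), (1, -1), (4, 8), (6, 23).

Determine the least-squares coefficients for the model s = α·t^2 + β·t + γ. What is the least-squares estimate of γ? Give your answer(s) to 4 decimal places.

γ = -0.9500

The normal system AᵀA·[α, β, γ]ᵀ = Aᵀs is [[1650, 246, 66]; [246, 66, 6]; [66, 6, 6]]·[α, β, γ]ᵀ = [1113, 111, 49]ᵀ.
Inverting the 3×3 Gram matrix, [α, β, γ]ᵀ = [97/96, -959/480, -19/20]ᵀ.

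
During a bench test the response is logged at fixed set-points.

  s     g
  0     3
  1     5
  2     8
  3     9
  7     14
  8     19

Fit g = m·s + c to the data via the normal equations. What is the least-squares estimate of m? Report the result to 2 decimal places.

Setting ∂/∂m … = 0 gives: 127·m + 21·c = 298;  21·m + 6·c = 58.
Eliminating c: 6·(row 1) − 21·(row 2) gives 321·m = 6·298 − 21·58 = 570, so m = 190/107.
Then c = (58 − 21·(190/107))/6 = 1108/321.

m = 1.78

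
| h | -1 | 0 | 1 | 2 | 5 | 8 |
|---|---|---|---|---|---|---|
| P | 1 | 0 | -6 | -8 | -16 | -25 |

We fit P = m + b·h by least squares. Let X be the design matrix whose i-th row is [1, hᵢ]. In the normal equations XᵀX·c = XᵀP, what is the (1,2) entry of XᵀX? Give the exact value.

Row 1 ↔ basis 1, column 2 ↔ basis h, so (XᵀX)_{1,2} = Σᵢ h = (1)·(-1) + (1)·(0) + (1)·(1) + (1)·(2) + (1)·(5) + (1)·(8) = 15.

15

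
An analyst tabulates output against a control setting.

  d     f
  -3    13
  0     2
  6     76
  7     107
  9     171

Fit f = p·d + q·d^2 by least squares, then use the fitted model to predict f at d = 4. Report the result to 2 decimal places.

f̂ = 36.69

Compute the Gram sums: Σd·d = 175, Σd·d^2 = 1261, Σd^2·d^2 = 10339.
Right-hand side: Σd·f = 2705, Σd^2·f = 21947.
Eliminating q: 10339·(row 1) − 1261·(row 2) gives 219204·p = 10339·2705 − 1261·21947 = 291828, so p = 24319/18267.
Then q = (21947 − 1261·(24319/18267))/10339 = 35810/18267.
At d = 4: f̂ = (24319/18267)·(4) + (35810/18267)·(16) = 223412/6089.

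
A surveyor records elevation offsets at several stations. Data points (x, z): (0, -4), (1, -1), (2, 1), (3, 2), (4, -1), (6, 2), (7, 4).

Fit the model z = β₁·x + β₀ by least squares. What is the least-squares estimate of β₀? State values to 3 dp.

Entries of AᵀA: Σx·x = 115, Σx = 23, Σ1 = 7.
For Aᵀz: Σx·z = 43, Σz = 3.
So AᵀA·[β₁, β₀]ᵀ = Aᵀz: [[115, 23]; [23, 7]]·[β₁, β₀]ᵀ = [43, 3]ᵀ.
Eliminating β₀: 7·(row 1) − 23·(row 2) gives 276·β₁ = 7·43 − 23·3 = 232, so β₁ = 58/69.
Then β₀ = (3 − 23·(58/69))/7 = -7/3.

β₀ = -2.333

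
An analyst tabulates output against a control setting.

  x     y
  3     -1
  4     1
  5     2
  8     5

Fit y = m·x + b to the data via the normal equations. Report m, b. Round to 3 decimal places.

Sums needed: Σx·x = 114, Σx = 20, Σ1 = 4.
Moment sums: Σx·y = 51, Σy = 7.
MᵀM·[m, b]ᵀ = Mᵀy becomes [[114, 20]; [20, 4]]·[m, b]ᵀ = [51, 7]ᵀ.
Determinant 114·4 − 20² = 56.
m = (51·4 − 20·7)/56 = 8/7; b = (114·7 − 20·51)/56 = -111/28.

m = 1.143, b = -3.964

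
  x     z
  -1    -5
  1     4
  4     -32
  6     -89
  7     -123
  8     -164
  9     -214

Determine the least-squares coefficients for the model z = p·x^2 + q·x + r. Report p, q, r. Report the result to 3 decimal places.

Entries of AᵀA: Σx^2·x^2 = 14612, Σx^2·x = 1864, Σx^2 = 248, Σx·x = 248, Σx = 34, Σ1 = 7.
For Aᵀz: Σx^2·z = -37574, Σx·z = -4752, Σz = -623.
AᵀA·[p, q, r]ᵀ = Aᵀz becomes [[14612, 1864, 248]; [1864, 248, 34]; [248, 34, 7]]·[p, q, r]ᵀ = [-37574, -4752, -623]ᵀ.
Row-reducing yields p = -127993/41874, q = 146369/41874, r = 16148/6979.

p = -3.057, q = 3.495, r = 2.314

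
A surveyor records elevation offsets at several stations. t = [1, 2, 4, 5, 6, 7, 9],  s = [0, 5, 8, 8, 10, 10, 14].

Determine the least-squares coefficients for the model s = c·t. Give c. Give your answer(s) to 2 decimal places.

Normal-equation sums: Σt·t = 212.
Moment sums: Σt·s = 338.
c = 338/212 = 1.59434.

c = 1.59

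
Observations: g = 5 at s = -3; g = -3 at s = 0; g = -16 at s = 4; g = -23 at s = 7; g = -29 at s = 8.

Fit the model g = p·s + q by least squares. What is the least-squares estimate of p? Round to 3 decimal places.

p = -3.005

The normal equations are: 138·p + 16·q = -472;  16·p + 5·q = -66.
Δ = 138·5 − 16² = 434.
p = ((-472)·5 − 16·(-66))/434 = -652/217; q = (138·(-66) − 16·(-472))/434 = -778/217.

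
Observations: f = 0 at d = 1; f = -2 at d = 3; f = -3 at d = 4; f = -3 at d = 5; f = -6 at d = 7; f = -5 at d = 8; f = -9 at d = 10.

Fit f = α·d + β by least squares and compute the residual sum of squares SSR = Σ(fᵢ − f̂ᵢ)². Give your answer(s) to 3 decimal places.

From the data, Σd·d = 264, Σd = 38, Σ1 = 7.
For Xᵀf: Σd·f = -205, Σf = -28.
So XᵀX·[α, β]ᵀ = Xᵀf: [[264, 38]; [38, 7]]·[α, β]ᵀ = [-205, -28]ᵀ.
det = 264·7 − 38² = 404.
α = ((-205)·7 − 38·(-28))/404 = -371/404; β = (264·(-28) − 38·(-205))/404 = 199/202.
Residuals: -27/404, -93/404, -63/202, 245/404, -225/404, 275/202, -81/101; SSR = 1345/404.

SSR = 3.329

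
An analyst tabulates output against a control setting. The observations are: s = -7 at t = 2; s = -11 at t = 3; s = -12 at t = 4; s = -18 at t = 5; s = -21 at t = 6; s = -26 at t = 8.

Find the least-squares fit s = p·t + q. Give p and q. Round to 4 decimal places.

Setting ∂/∂p … = 0 gives: 154·p + 28·q = -519;  28·p + 6·q = -95.
Δ = 154·6 − 28² = 140.
p = ((-519)·6 − 28·(-95))/140 = -227/70; q = (154·(-95) − 28·(-519))/140 = -7/10.

p = -3.2429, q = -0.7000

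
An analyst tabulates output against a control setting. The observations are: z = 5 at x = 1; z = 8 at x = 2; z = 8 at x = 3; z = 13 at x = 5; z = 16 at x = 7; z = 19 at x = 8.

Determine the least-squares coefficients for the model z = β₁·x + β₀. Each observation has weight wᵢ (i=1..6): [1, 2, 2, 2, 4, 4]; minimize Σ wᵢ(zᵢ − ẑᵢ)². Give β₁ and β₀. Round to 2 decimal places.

Entries of MᵀWM: Σwᵢ·x·x = 529, Σwᵢ·x = 81, Σwᵢ·1 = 15.
And Σwᵢ·x·z = 1271, Σwᵢ·z = 203.
det = 529·15 − 81² = 1374.
β₁ = (1271·15 − 81·203)/1374 = 437/229; β₀ = (529·203 − 81·1271)/1374 = 2218/687.

β₁ = 1.91, β₀ = 3.23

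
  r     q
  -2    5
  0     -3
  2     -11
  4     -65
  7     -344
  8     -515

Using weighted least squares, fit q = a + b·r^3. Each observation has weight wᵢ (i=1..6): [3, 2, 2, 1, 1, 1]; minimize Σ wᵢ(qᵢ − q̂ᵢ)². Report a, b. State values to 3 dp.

Forming AᵀWA = [[10, 911]; [911, 384209]] and AᵀWq = [-937, -386128]ᵀ gives AᵀWA·[a, b]ᵀ = AᵀWq.
Eliminating b: 384209·(row 1) − 911·(row 2) gives 3012169·a = 384209·(-937) − 911·(-386128) = -8241225, so a = -8241225/3012169.
Then b = ((-386128) − 911·(-8241225/3012169))/384209 = -3007673/3012169.

a = -2.736, b = -0.999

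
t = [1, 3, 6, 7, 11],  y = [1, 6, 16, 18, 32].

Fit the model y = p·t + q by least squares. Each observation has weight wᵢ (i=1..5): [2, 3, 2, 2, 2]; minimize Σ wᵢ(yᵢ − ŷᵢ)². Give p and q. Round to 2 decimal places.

p = 3.12, q = -2.92

With design matrix X, XᵀWX = [[441, 59]; [59, 11]] and XᵀWy = [1204, 152]ᵀ.
Eliminating q: 11·(row 1) − 59·(row 2) gives 1370·p = 11·1204 − 59·152 = 4276, so p = 2138/685.
Then q = (152 − 59·(2138/685))/11 = -2002/685.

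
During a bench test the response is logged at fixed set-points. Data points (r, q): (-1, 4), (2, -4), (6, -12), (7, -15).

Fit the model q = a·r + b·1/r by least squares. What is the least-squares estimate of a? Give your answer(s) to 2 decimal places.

Compute the Gram sums: Σr·r = 90, Σr·1/r = 4, Σ1/r·1/r = 1145/882.
Moment sums: Σr·q = -189, Σ1/r·q = -71/7.
Determinant 90·(1145/882) − 4² = 4941/49.
a = ((-189)·(1145/882) − 4·(-71/7))/(4941/49) = -329/162; b = (90·(-71/7) − 4·(-189))/(4941/49) = -14/9.

a = -2.03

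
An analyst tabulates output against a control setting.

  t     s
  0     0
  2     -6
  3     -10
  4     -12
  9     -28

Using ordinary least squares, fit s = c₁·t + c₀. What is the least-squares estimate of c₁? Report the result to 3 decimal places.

c₁ = -3.106

Compute the Gram sums: Σt·t = 110, Σt = 18, Σ1 = 5.
Right-hand side: Σt·s = -342, Σs = -56.
Δ = 110·5 − 18² = 226.
c₁ = ((-342)·5 − 18·(-56))/226 = -351/113; c₀ = (110·(-56) − 18·(-342))/226 = -2/113.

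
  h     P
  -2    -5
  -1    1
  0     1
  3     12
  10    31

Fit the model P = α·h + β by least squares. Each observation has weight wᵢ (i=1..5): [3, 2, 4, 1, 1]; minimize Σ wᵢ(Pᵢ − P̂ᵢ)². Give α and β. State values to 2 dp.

α = 2.97, β = 1.74

The normal system XᵀWX·[α, β]ᵀ = XᵀWP is [[123, 5]; [5, 11]]·[α, β]ᵀ = [374, 34]ᵀ.
det = 123·11 − 5² = 1328.
α = (374·11 − 5·34)/1328 = 493/166; β = (123·34 − 5·374)/1328 = 289/166.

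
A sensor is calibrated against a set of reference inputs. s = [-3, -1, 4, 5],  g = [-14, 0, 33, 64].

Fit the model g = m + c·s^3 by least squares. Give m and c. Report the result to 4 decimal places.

m = 0.1529, c = 0.5117

Sums needed: Σ1 = 4, Σs^3 = 161, Σs^3·s^3 = 20451.
For Aᵀg: Σg = 83, Σs^3·g = 10490.
Δ = 4·20451 − 161² = 55883.
m = (83·20451 − 161·10490)/55883 = 8543/55883; c = (4·10490 − 161·83)/55883 = 28597/55883.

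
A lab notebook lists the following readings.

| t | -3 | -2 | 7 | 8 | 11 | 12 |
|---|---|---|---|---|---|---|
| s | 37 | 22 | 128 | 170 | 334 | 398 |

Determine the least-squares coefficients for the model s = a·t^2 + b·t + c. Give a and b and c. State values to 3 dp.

a = 3.004, b = -3.010, c = 2.308

With design matrix X, XᵀX = [[41971, 3879, 391]; [3879, 391, 33]; [391, 33, 6]] and Xᵀs = [115299, 10551, 1089]ᵀ.
Solving the 3×3 system (Gaussian elimination) gives a = 2104659/700676, b = -2108685/700676, c = 808425/350338.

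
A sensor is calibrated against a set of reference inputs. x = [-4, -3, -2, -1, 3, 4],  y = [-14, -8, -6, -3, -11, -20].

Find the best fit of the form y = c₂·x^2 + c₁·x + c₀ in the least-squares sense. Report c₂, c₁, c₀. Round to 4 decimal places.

c₂ = -0.8686, c₁ = -0.6155, c₀ = -2.6791

The normal equations are: 691·c₂ + (-9)·c₁ + 55·c₀ = -742;  (-9)·c₂ + 55·c₁ + (-3)·c₀ = -18;  55·c₂ + (-3)·c₁ + 6·c₀ = -62.
(Σx^2·x^2 = 691, Σx^2·x = -9, Σx^2 = 55, Σx·x = 55, Σx = -3, Σ1 = 6, Σx^2·y = -742, Σx·y = -18, Σy = -62.)
Solving the 3×3 system (Gaussian elimination) gives c₂ = -12577/14480, c₁ = -8913/14480, c₀ = -19397/7240.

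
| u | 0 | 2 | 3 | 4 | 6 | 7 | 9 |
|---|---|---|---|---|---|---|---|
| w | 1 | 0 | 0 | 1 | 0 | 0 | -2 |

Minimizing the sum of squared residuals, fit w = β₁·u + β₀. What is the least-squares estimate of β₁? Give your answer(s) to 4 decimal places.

β₁ = -0.2426

Sums needed: Σu·u = 195, Σu = 31, Σ1 = 7.
For Aᵀw: Σu·w = -14, Σw = 0.
AᵀA·[β₁, β₀]ᵀ = Aᵀw becomes [[195, 31]; [31, 7]]·[β₁, β₀]ᵀ = [-14, 0]ᵀ.
Δ = 195·7 − 31² = 404.
β₁ = ((-14)·7 − 31·0)/404 = -49/202; β₀ = (195·0 − 31·(-14))/404 = 217/202.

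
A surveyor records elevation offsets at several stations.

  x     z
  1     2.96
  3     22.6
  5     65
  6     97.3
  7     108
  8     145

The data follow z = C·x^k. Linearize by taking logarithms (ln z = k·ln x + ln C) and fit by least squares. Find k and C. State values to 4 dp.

Taking logs, ln z = k·ln x + ln C, so regress ln z on ln x.
Σln x = 8.5252, Σ(ln x)² = 15.1183, Σln z = 22.6142, Σln x·ln z = 37.8060.
Equations: 15.1183·k + 8.5252·ln C = 37.8060;  8.5252·k + 6·ln C = 22.6142.
Slope k = (n·Σln x·ln z − Σln x·Σln z)/(n·Σ(ln x)² − (Σln x)²) = (6·37.8060 − 8.5252·22.6142)/18.0313 = 1.88817; ln C = (Σln z − k·Σln x)/n = 1.08620, so C = exp(1.08620) = 2.96300.

k = 1.8882, C = 2.9630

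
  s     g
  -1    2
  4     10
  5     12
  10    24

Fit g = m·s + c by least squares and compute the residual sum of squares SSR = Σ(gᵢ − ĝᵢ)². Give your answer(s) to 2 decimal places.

SSR = 4.00

The normal equations are: 142·m + 18·c = 338;  18·m + 4·c = 48.
det = 142·4 − 18² = 244.
m = (338·4 − 18·48)/244 = 2; c = (142·48 − 18·338)/244 = 3.
Residuals: 1, -1, -1, 1; SSR = 4.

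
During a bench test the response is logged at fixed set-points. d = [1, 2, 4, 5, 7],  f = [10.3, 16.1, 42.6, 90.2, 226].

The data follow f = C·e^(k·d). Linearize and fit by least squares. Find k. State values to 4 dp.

Let Y = ln f. Fitting Y = k·d + ln C by least squares:
Over the data: Σd = 19.0000, Σ(d)² = 95.0000, Σln f = 18.7854, Σd·ln f = 83.3511.
Normal system: [[95.0000, 19.0000]; [19.0000, 5]]·[k, ln C]ᵀ = [83.3511, 18.7854]ᵀ.
Δ = 95.0000·5 − (19.0000)² = 114.0000; k = (83.3511·5 − 19.0000·18.7854)/114.0000 = 0.52485, ln C = (95.0000·18.7854 − 19.0000·83.3511)/114.0000 = 1.76264.

k = 0.5249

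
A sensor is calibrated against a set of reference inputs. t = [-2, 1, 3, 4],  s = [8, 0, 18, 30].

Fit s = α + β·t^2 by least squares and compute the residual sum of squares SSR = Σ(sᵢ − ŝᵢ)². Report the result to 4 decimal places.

SSR = 3.8760

Forming XᵀX = [[4, 30]; [30, 354]] and Xᵀs = [56, 674]ᵀ gives XᵀX·[α, β]ᵀ = Xᵀs.
Δ = 4·354 − 30² = 516.
α = (56·354 − 30·674)/516 = -33/43; β = (4·674 − 30·56)/516 = 254/129.
Residuals: 115/129, -155/129, 45/43, -95/129; SSR = 500/129.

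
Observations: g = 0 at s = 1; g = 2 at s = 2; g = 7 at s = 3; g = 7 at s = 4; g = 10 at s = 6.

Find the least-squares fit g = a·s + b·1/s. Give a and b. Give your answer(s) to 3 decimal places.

Forming MᵀM = [[66, 5]; [5, 209/144]] and Mᵀg = [113, 27/4]ᵀ gives MᵀM·[a, b]ᵀ = Mᵀg.
Eliminating b: (209/144)·(row 1) − 5·(row 2) gives (1699/24)·a = (209/144)·113 − 5·(27/4) = 18757/144, so a = 18757/10194.
Then b = ((27/4) − 5·(18757/10194))/(209/144) = -2868/1699.

a = 1.840, b = -1.688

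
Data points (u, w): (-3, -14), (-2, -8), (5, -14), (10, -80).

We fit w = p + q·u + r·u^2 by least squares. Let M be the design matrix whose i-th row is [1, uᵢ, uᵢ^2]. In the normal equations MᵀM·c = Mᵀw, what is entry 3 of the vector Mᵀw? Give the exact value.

Entry 3 ↔ basis u^2, so (Mᵀw)_{3} = Σᵢ (u^2)·wᵢ = (9)·(-14) + (4)·(-8) + (25)·(-14) + (100)·(-80) = -8508.

-8508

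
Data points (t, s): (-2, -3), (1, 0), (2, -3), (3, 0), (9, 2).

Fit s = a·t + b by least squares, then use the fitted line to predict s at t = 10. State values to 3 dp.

Normal-equation sums: Σt·t = 99, Σt = 13, Σ1 = 5.
For Aᵀs: Σt·s = 18, Σs = -4.
Normal equations: [[99, 13]; [13, 5]]·[a, b]ᵀ = [18, -4]ᵀ.
Δ = 99·5 − 13² = 326.
a = (18·5 − 13·(-4))/326 = 71/163; b = (99·(-4) − 13·18)/326 = -315/163.
At t = 10: ŝ = (71/163)·(10) + (-315/163)·(1) = 395/163.

ŝ = 2.423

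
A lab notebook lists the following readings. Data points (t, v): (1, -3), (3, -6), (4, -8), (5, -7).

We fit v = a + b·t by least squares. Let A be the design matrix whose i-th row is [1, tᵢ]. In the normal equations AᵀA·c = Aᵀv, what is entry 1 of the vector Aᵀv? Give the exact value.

-24

Entry 1 ↔ basis 1, so (Aᵀv)_{1} = Σᵢ vᵢ = (1)·(-3) + (1)·(-6) + (1)·(-8) + (1)·(-7) = -24.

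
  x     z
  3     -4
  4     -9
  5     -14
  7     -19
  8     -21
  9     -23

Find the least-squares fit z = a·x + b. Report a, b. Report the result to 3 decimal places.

a = -3.071, b = 3.429

The normal equations are: 244·a + 36·b = -626;  36·a + 6·b = -90.
(Σx·x = 244, Σx = 36, Σ1 = 6, Σx·z = -626, Σz = -90.)
Δ = 244·6 − 36² = 168.
a = ((-626)·6 − 36·(-90))/168 = -43/14; b = (244·(-90) − 36·(-626))/168 = 24/7.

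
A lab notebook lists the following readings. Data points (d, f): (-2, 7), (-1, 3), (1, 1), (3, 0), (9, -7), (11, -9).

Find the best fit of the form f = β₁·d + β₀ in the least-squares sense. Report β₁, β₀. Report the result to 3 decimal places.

Setting ∂/∂β₁ … = 0 gives: 217·β₁ + 21·β₀ = -178;  21·β₁ + 6·β₀ = -5.
det = 217·6 − 21² = 861.
β₁ = ((-178)·6 − 21·(-5))/861 = -321/287; β₀ = (217·(-5) − 21·(-178))/861 = 379/123.

β₁ = -1.118, β₀ = 3.081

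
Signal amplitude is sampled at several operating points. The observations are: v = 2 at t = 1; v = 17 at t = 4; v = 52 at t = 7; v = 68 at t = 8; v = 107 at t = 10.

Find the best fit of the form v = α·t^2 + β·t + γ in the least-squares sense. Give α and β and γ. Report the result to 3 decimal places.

Sums needed: Σt^2·t^2 = 16754, Σt^2·t = 1920, Σt^2 = 230, Σt·t = 230, Σt = 30, Σ1 = 5.
For Aᵀv: Σt^2·v = 17874, Σt·v = 2048, Σv = 246.
AᵀA·[α, β, γ]ᵀ = Aᵀv becomes [[16754, 1920, 230]; [1920, 230, 30]; [230, 30, 5]]·[α, β, γ]ᵀ = [17874, 2048, 246]ᵀ.
Inverting the 3×3 Gram matrix, [α, β, γ]ᵀ = [317/285, -272/475, 2096/1425]ᵀ.

α = 1.112, β = -0.573, γ = 1.471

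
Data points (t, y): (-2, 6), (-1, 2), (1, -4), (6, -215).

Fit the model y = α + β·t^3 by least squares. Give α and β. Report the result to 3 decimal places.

α = -1.306, β = -0.989

Forming MᵀM = [[4, 208]; [208, 46722]] and Mᵀy = [-211, -46494]ᵀ gives MᵀM·[α, β]ᵀ = Mᵀy.
Eliminating β: 46722·(row 1) − 208·(row 2) gives 143624·α = 46722·(-211) − 208·(-46494) = -187590, so α = -7215/5524.
Then β = ((-46494) − 208·(-7215/5524))/46722 = -17761/17953.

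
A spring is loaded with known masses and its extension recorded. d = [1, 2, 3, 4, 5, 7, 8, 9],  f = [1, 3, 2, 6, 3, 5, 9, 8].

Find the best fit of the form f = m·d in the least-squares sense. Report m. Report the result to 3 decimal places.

m = 0.928

Forming XᵀX = [[249]] and Xᵀf = [231]ᵀ gives XᵀX·[m]ᵀ = Xᵀf.
Hence m = 231 / 249 ≈ 0.927711.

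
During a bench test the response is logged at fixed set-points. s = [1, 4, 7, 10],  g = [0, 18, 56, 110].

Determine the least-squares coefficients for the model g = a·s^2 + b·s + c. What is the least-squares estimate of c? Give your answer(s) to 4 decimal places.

Forming AᵀA = [[12658, 1408, 166]; [1408, 166, 22]; [166, 22, 4]] and Aᵀg = [14032, 1564, 184]ᵀ gives AᵀA·[a, b, c]ᵀ = Aᵀg.
Row-reducing yields a = 1, b = 19/15, c = -37/15.

c = -2.4667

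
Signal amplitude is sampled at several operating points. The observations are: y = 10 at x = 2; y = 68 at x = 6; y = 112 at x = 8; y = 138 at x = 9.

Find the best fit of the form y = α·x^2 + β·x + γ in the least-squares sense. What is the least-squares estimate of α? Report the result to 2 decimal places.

Entries of AᵀA: Σx^2·x^2 = 11969, Σx^2·x = 1465, Σx^2 = 185, Σx·x = 185, Σx = 25, Σ1 = 4.
For Aᵀy: Σx^2·y = 20834, Σx·y = 2566, Σy = 328.
So AᵀA·[α, β, γ]ᵀ = Aᵀy: [[11969, 1465, 185]; [1465, 185, 25]; [185, 25, 4]]·[α, β, γ]ᵀ = [20834, 2566, 328]ᵀ.
Row-reducing yields α = 235/186, β = 4073/930, γ = -118/31.

α = 1.26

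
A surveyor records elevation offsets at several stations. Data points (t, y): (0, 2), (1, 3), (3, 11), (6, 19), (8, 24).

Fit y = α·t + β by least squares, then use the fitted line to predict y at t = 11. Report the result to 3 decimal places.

Entries of XᵀX: Σt·t = 110, Σt = 18, Σ1 = 5.
For Xᵀy: Σt·y = 342, Σy = 59.
XᵀX·[α, β]ᵀ = Xᵀy becomes [[110, 18]; [18, 5]]·[α, β]ᵀ = [342, 59]ᵀ.
Eliminating β: 5·(row 1) − 18·(row 2) gives 226·α = 5·342 − 18·59 = 648, so α = 324/113.
Then β = (59 − 18·(324/113))/5 = 167/113.
At t = 11: ŷ = (324/113)·(11) + (167/113)·(1) = 3731/113.

ŷ = 33.018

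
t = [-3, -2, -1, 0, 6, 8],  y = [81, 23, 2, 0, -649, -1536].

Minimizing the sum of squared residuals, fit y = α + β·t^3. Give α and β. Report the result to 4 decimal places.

α = -0.5698, β = -2.9994

The normal system XᵀX·[α, β]ᵀ = Xᵀy is [[6, 692]; [692, 309594]]·[α, β]ᵀ = [-2079, -928989]ᵀ.
Eliminating β: 309594·(row 1) − 692·(row 2) gives 1378700·α = 309594·(-2079) − 692·(-928989) = -785538, so α = -392769/689350.
Then β = ((-928989) − 692·(-392769/689350))/309594 = -2067633/689350.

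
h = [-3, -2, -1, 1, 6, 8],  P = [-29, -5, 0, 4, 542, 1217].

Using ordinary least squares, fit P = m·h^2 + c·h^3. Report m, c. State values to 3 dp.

From the data, Σh^2·h^2 = 5491, Σh^2·h^3 = 40269, Σh^3·h^3 = 309595.
And Σh^2·P = 97123, Σh^3·P = 741003.
AᵀA·[m, c]ᵀ = AᵀP becomes [[5491, 40269]; [40269, 309595]]·[m, c]ᵀ = [97123, 741003]ᵀ.
det = 5491·309595 − 40269² = 78393784.
m = (97123·309595 − 40269·741003)/78393784 = 264833/90524; c = (5491·741003 − 40269·97123)/78393784 = 78900693/39196892.

m = 2.926, c = 2.013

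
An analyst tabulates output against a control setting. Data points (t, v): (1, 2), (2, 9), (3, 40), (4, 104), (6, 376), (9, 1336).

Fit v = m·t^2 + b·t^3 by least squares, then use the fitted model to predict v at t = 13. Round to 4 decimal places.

v̂ = 4145.8676

With design matrix X, XᵀX = [[8211, 68125]; [68125, 582987]] and Xᵀv = [123814, 1062970]ᵀ.
Eliminating b: 582987·(row 1) − 68125·(row 2) gives 145890632·m = 582987·123814 − 68125·1062970 = -232878832, so m = -29109854/18236329.
Then b = (1062970 − 68125·(-29109854/18236329))/582987 = 36652240/18236329.
At t = 13: v̂ = (-29109854/18236329)·(169) + (36652240/18236329)·(2197) = 75605405954/18236329.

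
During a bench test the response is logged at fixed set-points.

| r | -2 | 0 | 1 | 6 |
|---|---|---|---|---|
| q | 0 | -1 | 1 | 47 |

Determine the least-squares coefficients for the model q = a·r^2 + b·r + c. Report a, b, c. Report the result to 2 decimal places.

Setting ∂/∂a … = 0 gives: 1313·a + 209·b + 41·c = 1693;  209·a + 41·b + 5·c = 283;  41·a + 5·b + 4·c = 47.
Inverting the 3×3 Gram matrix, [a, b, c]ᵀ = [407/372, 553/372, -41/31]ᵀ.

a = 1.09, b = 1.49, c = -1.32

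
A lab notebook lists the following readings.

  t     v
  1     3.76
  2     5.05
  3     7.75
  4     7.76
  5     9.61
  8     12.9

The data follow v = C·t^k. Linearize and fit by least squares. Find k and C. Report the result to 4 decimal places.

k = 0.5997, C = 3.6343

With ln vᵢ as the transformed response and ln tᵢ as the regressor:
Sums: Σln t = 6.8669, Σ(ln t)² = 10.5236, Σln v = 11.8605, Σln t·ln v = 15.1720.
Normal system: [[10.5236, 6.8669]; [6.8669, 6]]·[k, ln C]ᵀ = [15.1720, 11.8605]ᵀ.
Δ = 10.5236·6 − (6.8669)² = 15.9867; k = (15.1720·6 − 6.8669·11.8605)/15.9867 = 0.59968, ln C = (10.5236·11.8605 − 6.8669·15.1720)/15.9867 = 1.29043, so C = exp(1.29043) = 3.63435.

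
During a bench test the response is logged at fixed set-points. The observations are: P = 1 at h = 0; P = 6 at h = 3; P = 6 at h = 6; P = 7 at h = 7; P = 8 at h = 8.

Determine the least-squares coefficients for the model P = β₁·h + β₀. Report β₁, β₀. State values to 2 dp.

β₁ = 0.76, β₀ = 1.94

With design matrix A, AᵀA = [[158, 24]; [24, 5]] and AᵀP = [167, 28]ᵀ.
det = 158·5 − 24² = 214.
β₁ = (167·5 − 24·28)/214 = 163/214; β₀ = (158·28 − 24·167)/214 = 208/107.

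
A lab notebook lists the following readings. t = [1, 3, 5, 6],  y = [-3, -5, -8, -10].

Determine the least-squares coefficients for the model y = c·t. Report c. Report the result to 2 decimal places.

c = -1.66

Compute the Gram sums: Σt·t = 71.
And Σt·y = -118.
Normal equations: [[71]]·[c]ᵀ = [-118]ᵀ.
c = (-118)/71 = -1.66197.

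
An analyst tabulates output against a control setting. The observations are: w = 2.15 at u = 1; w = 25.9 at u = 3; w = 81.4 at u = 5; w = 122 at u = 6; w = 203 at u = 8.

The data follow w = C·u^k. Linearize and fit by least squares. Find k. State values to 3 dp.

k = 2.214

Let Y = ln w. Fitting Y = k·ln u + ln C by least squares:
Σln u = 6.5793, Σ(ln u)² = 11.3317, Σln w = 18.5363, Σln u·ln w = 30.3118.
Normal system: [[11.3317, 6.5793]; [6.5793, 5]]·[k, ln C]ᵀ = [30.3118, 18.5363]ᵀ.
Δ = 11.3317·5 − (6.5793)² = 13.3720; k = (30.3118·5 − 6.5793·18.5363)/13.3720 = 2.21388, ln C = (11.3317·18.5363 − 6.5793·30.3118)/13.3720 = 0.79413.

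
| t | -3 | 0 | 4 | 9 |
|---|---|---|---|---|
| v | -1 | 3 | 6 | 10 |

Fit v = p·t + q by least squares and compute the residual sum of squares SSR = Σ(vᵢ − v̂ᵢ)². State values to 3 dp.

Forming XᵀX = [[106, 10]; [10, 4]] and Xᵀv = [117, 18]ᵀ gives XᵀX·[p, q]ᵀ = Xᵀv.
Determinant 106·4 − 10² = 324.
p = (117·4 − 10·18)/324 = 8/9; q = (106·18 − 10·117)/324 = 41/18.
Residuals: -11/18, 13/18, 1/6, -5/18; SSR = 1.

SSR = 1.000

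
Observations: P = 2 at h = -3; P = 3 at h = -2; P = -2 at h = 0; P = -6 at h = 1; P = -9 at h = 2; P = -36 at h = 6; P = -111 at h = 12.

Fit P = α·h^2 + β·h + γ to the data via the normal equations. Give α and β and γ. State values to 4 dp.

The normal equations are: 22146·α + 1918·β + 198·γ = -17292;  1918·α + 198·β + 16·γ = -1584;  198·α + 16·β + 7·γ = -159.
(Σh^2·h^2 = 22146, Σh^2·h = 1918, Σh^2 = 198, Σh·h = 198, Σh = 16, Σ1 = 7, Σh^2·P = -17292, Σh·P = -1584, ΣP = -159.)
Row-reducing yields α = -484311/915992, β = -2529357/915992, γ = -662817/457996.

α = -0.5287, β = -2.7613, γ = -1.4472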